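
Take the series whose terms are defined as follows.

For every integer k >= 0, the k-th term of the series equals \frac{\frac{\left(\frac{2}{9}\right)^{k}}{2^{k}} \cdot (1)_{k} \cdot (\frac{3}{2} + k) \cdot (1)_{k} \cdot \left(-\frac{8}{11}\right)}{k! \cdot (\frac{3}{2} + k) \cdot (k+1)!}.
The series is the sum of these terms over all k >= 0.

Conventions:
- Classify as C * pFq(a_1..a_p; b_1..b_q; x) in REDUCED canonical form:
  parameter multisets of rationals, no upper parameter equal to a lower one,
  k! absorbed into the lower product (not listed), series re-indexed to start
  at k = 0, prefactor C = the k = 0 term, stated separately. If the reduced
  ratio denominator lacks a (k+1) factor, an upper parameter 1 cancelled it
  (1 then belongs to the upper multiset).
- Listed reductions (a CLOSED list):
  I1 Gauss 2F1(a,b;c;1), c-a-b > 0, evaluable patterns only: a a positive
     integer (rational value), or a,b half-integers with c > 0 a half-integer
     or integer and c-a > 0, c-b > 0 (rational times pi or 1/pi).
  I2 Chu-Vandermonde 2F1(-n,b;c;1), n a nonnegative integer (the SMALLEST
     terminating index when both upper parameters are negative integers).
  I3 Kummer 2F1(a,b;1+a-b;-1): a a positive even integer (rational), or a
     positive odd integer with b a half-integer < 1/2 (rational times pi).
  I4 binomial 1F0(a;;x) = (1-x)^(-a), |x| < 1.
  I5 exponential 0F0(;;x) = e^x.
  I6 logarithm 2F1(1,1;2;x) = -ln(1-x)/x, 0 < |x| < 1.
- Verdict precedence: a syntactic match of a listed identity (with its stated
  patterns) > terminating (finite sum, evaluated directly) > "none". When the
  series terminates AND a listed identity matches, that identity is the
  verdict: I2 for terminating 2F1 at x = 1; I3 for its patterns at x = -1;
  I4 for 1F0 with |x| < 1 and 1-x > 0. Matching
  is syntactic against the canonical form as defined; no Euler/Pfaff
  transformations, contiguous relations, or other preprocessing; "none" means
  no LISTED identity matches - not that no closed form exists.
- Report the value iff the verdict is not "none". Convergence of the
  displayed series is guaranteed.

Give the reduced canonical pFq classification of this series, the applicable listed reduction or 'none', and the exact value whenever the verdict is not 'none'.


The tell: t_0 = -\frac{8}{11} here, and k + 3/2 divides numerator and denominator alike; C = -8/11 after cancelling.
Term ratio: r(k) = \frac{1}{9} * (k+1) (k+1) / [(k+2) (k+1)] - rational; roots negated = parameters, x = \frac{1}{9}, C = -\frac{8}{11}.

With C = -\frac{8}{11}: the canonical form is 2F1(1, 1; 2; \frac{1}{9}). Verdict (x = \frac{1}{9}): the I6 logarithm reduction applies (the logarithm: parameters (1,1;2), x = \frac{1}{9}). Hence: \frac{72}{11} \cdot \ln\left(\frac{8}{9}\right).


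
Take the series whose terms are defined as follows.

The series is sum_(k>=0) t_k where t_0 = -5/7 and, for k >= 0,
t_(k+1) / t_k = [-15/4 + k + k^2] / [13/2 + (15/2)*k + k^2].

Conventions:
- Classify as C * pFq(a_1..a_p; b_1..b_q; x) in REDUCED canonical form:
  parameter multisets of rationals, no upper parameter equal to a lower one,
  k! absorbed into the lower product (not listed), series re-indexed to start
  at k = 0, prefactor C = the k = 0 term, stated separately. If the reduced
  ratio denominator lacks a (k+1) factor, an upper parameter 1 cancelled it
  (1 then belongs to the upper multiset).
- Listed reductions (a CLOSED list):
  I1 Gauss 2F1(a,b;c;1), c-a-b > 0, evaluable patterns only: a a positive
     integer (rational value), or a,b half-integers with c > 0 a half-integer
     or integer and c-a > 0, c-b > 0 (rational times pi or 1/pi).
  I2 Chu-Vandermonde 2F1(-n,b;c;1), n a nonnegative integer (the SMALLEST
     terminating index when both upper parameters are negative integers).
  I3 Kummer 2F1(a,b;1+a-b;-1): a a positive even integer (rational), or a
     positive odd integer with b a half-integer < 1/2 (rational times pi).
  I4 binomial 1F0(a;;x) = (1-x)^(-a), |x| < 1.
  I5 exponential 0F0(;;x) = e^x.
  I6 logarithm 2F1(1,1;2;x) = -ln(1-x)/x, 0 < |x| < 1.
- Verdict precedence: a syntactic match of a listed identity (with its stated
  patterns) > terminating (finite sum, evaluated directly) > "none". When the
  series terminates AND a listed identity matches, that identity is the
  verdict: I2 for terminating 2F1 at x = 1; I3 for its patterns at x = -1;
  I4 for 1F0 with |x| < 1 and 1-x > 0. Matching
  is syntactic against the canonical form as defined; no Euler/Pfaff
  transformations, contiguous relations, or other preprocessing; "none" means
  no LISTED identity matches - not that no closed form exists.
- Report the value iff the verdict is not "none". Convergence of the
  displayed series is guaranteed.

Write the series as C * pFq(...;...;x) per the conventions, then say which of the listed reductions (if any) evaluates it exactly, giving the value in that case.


x = 1 here; the reduced form reads 2F1, upper {-3/2, 5/2}, lower {13/2}, C = -5/7. Verdict: the half-integer Gauss pattern (I1) applies (x = 1; upper {-3/2, 5/2} half-integers, c = 13/2 in the evaluable pattern). Exact value: (-7425/65536) * pi.

Key observation: x = 1 and the expanded ratio factors over Q; prefactor -5/7, roots give parameters.
Step ratio: r(k) = 1 * (k-3/2) (k+5/2) / [(k+13/2) (k+1)] - rational; roots negated = parameters, x = 1, C = -5/7.


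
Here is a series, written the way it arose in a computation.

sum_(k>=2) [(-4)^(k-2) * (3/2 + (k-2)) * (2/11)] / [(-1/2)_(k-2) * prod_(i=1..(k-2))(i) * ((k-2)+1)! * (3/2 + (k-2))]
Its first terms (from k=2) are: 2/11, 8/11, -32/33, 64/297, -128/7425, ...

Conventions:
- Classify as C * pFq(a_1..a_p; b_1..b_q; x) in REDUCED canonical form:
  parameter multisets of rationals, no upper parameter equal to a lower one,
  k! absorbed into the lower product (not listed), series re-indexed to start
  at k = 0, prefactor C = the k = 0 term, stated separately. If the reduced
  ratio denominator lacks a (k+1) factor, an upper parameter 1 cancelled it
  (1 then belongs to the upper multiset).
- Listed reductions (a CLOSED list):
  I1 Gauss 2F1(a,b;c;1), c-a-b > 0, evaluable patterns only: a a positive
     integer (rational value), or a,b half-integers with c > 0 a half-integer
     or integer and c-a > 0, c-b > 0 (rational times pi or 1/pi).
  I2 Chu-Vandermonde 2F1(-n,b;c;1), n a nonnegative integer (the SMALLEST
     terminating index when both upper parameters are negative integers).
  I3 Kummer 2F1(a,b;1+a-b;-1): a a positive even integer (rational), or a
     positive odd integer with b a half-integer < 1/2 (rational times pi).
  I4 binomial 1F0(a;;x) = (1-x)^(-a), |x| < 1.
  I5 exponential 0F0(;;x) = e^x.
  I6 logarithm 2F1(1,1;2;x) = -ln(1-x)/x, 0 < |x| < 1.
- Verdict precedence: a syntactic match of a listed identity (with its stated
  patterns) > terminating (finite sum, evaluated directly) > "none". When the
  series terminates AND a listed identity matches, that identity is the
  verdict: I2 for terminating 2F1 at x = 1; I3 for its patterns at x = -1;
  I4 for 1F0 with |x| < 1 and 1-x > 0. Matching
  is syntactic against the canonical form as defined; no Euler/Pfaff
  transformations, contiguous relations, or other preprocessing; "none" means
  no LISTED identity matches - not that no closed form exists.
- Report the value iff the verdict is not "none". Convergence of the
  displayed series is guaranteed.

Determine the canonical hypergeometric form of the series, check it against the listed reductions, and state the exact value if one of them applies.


Classification (C = 2/11): 0F2 with upper {-}, lower {-1/2, 2}, argument x = -4. Verdict: none. A 0F2 with upper {-} fits none of I1-I6 at x = -4; the sum runs forever.

First insight: t_0 being 2/11, the factor k + 3/2 cancels (top and bottom), leaving C = 2/11, x = -4.
Step ratio: r(k) = (-4) * 1 / [(k-1/2) (k+2) (k+1)] - rational; roots negated = parameters, x = (-4), C = 2/11.


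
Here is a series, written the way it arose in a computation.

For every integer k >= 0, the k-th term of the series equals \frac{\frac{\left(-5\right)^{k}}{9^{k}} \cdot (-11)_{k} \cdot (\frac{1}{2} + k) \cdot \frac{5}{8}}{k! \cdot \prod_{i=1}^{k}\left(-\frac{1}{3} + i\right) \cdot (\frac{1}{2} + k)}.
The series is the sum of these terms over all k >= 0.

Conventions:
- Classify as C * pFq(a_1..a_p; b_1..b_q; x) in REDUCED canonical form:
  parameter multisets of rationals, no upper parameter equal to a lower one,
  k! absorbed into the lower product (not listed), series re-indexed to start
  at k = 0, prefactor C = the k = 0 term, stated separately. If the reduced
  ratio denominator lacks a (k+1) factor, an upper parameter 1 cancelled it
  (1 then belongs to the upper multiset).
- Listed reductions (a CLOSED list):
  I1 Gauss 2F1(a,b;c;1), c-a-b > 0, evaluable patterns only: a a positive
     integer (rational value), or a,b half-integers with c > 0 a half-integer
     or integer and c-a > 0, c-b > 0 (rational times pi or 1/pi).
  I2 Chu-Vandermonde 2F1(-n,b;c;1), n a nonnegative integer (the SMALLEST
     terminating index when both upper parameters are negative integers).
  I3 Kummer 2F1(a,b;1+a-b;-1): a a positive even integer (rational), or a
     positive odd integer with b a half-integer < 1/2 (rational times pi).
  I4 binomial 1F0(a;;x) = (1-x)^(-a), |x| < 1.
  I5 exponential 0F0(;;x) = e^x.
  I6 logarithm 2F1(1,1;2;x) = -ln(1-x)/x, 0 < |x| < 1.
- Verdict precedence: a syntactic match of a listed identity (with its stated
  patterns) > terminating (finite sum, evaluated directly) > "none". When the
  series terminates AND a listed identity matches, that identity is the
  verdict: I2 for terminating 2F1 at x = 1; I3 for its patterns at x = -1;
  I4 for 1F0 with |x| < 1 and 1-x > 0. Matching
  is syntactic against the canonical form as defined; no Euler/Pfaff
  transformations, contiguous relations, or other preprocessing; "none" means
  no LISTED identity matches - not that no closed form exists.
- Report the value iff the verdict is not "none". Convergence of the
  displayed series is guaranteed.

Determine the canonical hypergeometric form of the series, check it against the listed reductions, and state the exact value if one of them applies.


Prefactor \frac{5}{8}, argument -\frac{5}{9}: 1F1 with upper {-11} over lower {\frac{2}{3}}. Verdict: terminating (-11 upstairs). 12 nonzero terms in all; added directly. Sum: \frac{3164090707892059705}{131771826361663488}.

Key step: t_0 being \frac{5}{8}, the lower running product (C = 5/8) is a rising factorial.
Term ratio: r(k) = -\frac{5}{9} * (k-11) / [(k+\frac{2}{3}) (k+1)] ; factor over Q: parameters, x = -\frac{5}{9}, and C = \frac{5}{8}.


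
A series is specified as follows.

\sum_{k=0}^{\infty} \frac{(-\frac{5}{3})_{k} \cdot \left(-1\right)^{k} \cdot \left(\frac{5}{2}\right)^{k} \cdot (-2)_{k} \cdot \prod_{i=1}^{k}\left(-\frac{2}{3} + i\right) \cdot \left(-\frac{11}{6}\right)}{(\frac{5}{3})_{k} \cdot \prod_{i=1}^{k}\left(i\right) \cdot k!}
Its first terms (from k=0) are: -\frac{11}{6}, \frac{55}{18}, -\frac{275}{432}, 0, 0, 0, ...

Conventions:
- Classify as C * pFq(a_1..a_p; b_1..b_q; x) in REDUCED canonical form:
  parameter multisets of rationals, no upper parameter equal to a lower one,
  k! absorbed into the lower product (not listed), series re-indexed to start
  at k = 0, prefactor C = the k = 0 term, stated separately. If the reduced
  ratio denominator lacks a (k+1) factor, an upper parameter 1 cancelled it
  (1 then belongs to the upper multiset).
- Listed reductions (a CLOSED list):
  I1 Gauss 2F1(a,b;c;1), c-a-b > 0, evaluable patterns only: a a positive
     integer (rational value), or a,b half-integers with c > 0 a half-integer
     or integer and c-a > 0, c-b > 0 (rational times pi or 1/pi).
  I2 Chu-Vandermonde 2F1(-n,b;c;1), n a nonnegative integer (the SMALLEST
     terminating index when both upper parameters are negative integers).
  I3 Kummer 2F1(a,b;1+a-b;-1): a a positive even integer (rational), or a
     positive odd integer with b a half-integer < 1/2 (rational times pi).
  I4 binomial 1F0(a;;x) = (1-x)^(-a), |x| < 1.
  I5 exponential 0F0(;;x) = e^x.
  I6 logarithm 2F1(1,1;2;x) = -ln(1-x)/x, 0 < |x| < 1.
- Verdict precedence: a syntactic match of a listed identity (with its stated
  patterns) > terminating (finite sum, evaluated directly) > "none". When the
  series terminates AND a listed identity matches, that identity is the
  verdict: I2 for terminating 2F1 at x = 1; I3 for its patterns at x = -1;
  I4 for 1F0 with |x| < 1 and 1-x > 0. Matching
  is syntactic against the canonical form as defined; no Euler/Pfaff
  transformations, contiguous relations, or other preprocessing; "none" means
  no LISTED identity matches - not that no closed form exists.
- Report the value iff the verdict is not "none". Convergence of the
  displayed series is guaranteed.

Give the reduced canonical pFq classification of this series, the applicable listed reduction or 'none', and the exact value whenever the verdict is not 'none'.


This is -\frac{11}{6} * 3F2(-2, -\frac{5}{3}, \frac{1}{3}; 1, \frac{5}{3}; -\frac{5}{2}) in reduced canonical form. Verdict: terminating - upper -2 stops the sum at k = 2; the 3 terms are added exactly. Its exact value is \frac{253}{432}.

First insight: t_0 being -\frac{11}{6}, the (-1)^k factor (C = -11/6, x = -5/2) folds into the argument's sign.
Consecutive-term ratio: r(k) = -\frac{5}{2} * (k-2) (k-\frac{5}{3}) (k+\frac{1}{3}) / [(k+1) (k+\frac{5}{3}) (k+1)] - rational in k, leading ratio -\frac{5}{2}; with t_0 = -\frac{11}{6}, classification follows.


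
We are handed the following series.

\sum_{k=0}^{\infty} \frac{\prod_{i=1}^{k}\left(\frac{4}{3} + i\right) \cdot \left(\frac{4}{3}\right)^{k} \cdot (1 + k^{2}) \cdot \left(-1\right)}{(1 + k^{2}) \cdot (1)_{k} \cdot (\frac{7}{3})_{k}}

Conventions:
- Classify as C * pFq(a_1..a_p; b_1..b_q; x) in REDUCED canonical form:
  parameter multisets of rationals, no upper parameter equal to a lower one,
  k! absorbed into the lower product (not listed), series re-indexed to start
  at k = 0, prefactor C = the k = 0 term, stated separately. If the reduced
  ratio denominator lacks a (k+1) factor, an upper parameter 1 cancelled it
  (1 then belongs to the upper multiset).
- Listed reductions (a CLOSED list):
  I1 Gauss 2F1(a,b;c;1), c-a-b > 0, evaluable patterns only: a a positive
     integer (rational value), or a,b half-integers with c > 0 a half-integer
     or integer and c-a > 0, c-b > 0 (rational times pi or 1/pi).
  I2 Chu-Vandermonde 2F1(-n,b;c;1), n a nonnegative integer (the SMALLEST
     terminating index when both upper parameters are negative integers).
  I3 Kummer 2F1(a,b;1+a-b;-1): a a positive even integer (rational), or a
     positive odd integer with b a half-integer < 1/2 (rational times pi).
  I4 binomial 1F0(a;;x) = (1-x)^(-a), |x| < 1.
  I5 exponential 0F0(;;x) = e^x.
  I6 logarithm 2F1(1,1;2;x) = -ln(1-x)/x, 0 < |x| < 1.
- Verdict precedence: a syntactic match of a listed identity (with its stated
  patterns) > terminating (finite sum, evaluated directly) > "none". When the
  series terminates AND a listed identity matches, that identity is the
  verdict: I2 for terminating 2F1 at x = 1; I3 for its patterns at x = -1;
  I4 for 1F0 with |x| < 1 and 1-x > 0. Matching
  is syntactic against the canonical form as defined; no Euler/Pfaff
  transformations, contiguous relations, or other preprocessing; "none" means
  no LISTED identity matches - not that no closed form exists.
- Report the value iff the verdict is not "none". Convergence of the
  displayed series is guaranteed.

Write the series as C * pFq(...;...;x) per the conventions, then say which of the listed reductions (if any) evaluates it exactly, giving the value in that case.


With C = -1: the canonical form is 0F0(-; -; \frac{4}{3}). Verdict: the I5 exponential reduction fires (the 0F0 exponential series at x = \frac{4}{3}). Sum: \left(-1\right) \cdot e^{\frac{4}{3}}.

First insight: x = \frac{4}{3} and striking the common factor k^2 + 1 reduces the term (C = -1).
Ratio: r(k) = \frac{4}{3} * 1 / [(k+1)] - poly over poly, x = \frac{4}{3} from leading terms; C = -1 at k = 0.


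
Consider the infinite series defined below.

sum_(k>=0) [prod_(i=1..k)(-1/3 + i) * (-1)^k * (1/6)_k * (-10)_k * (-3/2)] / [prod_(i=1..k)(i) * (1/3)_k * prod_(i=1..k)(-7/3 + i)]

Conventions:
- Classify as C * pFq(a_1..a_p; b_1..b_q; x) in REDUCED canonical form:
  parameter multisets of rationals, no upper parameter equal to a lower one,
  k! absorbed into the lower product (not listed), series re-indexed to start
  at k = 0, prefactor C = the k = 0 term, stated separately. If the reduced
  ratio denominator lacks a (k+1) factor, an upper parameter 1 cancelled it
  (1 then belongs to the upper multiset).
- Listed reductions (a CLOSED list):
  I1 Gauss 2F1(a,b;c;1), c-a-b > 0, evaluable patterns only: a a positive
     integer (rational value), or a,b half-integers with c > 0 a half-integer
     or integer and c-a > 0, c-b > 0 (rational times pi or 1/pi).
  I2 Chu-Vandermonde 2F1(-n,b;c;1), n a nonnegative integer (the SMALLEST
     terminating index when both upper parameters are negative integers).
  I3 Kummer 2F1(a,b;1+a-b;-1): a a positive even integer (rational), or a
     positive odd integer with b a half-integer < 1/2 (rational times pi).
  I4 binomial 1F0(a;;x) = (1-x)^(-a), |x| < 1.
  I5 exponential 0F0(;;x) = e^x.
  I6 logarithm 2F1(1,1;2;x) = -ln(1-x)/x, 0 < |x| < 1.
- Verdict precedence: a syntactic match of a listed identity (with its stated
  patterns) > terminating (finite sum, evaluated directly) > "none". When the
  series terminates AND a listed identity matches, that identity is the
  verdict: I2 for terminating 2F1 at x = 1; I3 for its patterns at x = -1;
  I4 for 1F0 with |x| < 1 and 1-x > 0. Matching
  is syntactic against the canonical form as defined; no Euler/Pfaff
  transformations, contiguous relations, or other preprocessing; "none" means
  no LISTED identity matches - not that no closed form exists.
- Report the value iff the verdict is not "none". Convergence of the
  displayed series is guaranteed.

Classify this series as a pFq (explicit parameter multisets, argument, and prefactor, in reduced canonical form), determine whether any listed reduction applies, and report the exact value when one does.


This is -3/2 * 3F2(-10, 1/6, 2/3; -4/3, 1/3; -1) in reduced canonical form. Verdict: terminating. With -10 upstairs the series is a 11-term polynomial sum; evaluated term by term. Hence: -1129055242167/46137344.

Structural cue: t_0 being -3/2, the running product (prefactor -3/2) telescopes to a rising factorial.
Step ratio: r(k) = (-1) * (k-10) (k+1/6) (k+2/3) / [(k-4/3) (k+1/3) (k+1)] - rational in k. x = (-1); t_0 = -3/2; negate the roots.


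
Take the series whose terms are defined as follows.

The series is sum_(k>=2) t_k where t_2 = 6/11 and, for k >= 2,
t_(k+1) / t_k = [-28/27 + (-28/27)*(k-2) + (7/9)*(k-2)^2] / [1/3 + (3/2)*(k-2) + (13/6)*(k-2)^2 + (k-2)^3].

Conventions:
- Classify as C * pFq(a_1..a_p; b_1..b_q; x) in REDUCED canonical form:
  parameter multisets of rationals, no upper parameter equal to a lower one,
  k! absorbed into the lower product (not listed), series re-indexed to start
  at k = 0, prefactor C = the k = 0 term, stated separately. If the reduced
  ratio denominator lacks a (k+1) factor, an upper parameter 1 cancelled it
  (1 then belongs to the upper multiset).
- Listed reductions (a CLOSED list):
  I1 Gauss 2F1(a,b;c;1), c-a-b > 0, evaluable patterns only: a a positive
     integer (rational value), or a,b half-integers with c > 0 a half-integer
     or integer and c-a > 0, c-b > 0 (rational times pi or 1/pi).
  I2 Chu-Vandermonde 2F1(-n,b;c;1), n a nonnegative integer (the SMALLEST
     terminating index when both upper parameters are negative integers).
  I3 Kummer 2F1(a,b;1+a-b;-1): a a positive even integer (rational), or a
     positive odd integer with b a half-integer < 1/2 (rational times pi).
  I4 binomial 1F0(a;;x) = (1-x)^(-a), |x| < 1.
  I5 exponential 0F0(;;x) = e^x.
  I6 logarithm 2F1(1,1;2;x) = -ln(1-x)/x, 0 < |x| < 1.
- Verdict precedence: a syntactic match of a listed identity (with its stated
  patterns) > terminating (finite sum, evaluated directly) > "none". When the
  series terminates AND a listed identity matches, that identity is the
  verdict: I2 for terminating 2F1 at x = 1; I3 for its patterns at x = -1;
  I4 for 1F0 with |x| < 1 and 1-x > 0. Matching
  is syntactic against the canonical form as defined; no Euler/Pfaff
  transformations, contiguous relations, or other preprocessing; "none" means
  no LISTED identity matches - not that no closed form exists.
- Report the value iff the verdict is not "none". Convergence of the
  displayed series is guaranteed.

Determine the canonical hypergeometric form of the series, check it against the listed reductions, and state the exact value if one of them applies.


The tell: t_0 = 6/11 here, and the expanded ratio factors over Q; C = 6/11, roots give parameters.
Step ratio: r(k) = (7/9) * (k-2) / [(k+1/2) (k+1)] - rational in k. x = (7/9); t_0 = 6/11; negate the roots.

Canonical form: C = 6/11 times 1F1 with upper {-2}, lower {1/2}, x = 7/9. Verdict: terminating. (-2)_k vanishes past k = 2, leaving a 3-term sum, computed directly. Its exact value is -634/891.


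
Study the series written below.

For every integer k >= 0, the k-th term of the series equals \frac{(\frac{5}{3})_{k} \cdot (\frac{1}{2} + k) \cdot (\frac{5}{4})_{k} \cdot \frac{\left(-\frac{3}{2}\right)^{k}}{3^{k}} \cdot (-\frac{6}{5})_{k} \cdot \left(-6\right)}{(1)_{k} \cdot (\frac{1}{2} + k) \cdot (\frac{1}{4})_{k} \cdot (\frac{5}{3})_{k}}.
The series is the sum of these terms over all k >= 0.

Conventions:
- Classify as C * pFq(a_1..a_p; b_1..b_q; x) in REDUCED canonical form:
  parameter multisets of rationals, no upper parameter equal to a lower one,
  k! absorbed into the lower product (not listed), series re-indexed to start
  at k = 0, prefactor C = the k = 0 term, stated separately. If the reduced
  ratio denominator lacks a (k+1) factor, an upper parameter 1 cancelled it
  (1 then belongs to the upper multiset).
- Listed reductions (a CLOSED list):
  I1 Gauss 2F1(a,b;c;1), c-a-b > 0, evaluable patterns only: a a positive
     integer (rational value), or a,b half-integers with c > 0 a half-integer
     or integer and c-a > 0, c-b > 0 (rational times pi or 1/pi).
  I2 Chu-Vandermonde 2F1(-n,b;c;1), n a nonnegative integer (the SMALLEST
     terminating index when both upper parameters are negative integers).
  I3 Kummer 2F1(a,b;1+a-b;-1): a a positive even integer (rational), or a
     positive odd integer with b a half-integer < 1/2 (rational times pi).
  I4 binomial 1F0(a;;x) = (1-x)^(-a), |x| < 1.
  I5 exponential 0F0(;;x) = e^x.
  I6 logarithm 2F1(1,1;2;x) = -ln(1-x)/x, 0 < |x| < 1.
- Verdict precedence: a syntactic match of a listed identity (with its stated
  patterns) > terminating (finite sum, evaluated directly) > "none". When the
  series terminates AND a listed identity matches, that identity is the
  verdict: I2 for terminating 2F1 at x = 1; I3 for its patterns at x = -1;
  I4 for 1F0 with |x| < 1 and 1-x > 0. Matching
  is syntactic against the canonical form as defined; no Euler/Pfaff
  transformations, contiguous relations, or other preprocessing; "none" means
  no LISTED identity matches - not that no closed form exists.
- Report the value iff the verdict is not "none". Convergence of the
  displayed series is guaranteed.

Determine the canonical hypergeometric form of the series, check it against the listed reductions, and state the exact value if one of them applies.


With C = -6: the canonical form is 2F1(-\frac{6}{5}, \frac{5}{4}; \frac{1}{4}; -\frac{1}{2}). Verdict: none - at argument -\frac{1}{2} the multisets {-\frac{6}{5}, \frac{5}{4}} ; {\frac{1}{4}} match no listed identity.

Key step: t_0 = -6 here, and the two k-th powers (C = -6, x = -1/2) combine into one argument.
Consecutive-term ratio: r(k) = -\frac{1}{2} * (k-\frac{6}{5}) (k+\frac{5}{4}) / [(k+\frac{1}{4}) (k+1)] - rational in k. x = -\frac{1}{2}; t_0 = -6; negate the roots.


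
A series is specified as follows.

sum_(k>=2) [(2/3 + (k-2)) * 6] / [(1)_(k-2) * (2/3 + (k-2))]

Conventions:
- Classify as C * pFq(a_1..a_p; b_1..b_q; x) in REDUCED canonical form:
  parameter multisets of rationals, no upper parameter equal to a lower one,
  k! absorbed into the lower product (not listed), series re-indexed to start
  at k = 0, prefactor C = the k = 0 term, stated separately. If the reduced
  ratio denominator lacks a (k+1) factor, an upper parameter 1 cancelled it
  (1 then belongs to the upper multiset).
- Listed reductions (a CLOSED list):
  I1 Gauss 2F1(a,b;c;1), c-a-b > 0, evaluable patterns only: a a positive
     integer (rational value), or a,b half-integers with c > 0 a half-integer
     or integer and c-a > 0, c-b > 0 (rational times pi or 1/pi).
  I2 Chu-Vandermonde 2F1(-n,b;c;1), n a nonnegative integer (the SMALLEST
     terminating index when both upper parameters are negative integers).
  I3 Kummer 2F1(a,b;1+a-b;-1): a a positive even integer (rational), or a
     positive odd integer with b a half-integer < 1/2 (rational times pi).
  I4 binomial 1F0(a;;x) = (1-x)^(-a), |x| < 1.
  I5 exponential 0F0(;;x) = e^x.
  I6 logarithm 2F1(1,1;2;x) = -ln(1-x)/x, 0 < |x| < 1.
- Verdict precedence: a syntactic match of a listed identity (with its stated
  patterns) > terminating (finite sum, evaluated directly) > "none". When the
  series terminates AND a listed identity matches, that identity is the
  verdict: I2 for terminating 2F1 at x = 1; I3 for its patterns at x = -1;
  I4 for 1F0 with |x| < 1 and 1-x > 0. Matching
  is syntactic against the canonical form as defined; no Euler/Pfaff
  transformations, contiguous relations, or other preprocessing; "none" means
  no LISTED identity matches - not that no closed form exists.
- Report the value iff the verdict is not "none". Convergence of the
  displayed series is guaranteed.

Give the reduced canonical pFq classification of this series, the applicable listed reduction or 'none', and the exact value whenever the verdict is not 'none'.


With C = 6: the canonical form is 0F0(-; -; 1). Verdict: exponential (I5) applies (the 0F0 exponential series at x = 1). Sum: 6 * e^(1).

Key step: with t_0 = 6, (1)_k (prefactor 6) is k! itself.
Adjacent-term ratio: r(k) = 1 * 1 / [(k+1)] ; factor over Q: parameters, x = 1, and C = 6.


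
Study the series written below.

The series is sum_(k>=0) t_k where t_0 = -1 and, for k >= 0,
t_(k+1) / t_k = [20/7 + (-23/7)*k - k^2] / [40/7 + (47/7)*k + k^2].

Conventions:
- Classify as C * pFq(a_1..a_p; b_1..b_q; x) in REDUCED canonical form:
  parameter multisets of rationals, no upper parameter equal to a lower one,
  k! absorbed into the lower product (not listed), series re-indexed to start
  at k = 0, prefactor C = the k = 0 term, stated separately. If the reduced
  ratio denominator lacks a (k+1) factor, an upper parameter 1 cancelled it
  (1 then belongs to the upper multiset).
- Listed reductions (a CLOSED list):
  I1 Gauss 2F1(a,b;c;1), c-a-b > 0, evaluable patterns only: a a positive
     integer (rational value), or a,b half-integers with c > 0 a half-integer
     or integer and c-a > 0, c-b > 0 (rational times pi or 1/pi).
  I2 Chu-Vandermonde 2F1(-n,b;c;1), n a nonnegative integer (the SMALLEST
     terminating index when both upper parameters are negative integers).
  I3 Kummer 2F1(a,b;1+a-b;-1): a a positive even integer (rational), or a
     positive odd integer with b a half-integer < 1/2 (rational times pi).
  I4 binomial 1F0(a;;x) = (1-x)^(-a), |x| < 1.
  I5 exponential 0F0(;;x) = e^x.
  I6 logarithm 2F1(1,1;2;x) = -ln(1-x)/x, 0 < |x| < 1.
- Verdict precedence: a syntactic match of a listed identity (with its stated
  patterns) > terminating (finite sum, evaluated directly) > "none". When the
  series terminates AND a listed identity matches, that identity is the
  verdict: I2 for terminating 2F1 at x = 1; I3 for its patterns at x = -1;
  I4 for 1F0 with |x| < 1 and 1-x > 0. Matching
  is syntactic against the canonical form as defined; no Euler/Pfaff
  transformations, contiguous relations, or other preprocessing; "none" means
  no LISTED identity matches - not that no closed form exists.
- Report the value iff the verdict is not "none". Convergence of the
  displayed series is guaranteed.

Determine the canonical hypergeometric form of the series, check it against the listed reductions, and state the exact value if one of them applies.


Prefactor -1, argument -1: 2F1 with upper {-5/7, 4} over lower {40/7}. Verdict: Kummer's theorem (I3) fires (x = -1; c = 40/7 equals 1+a-b for upper {-5/7, 4}: listed pattern). Exact value: -143/98.

First insight: from the first term -1: roots of the ratio polynomials (C = -1, x = -1) are the negated parameters.
Step ratio: r(k) = (-1) * (k-5/7) (k+4) / [(k+40/7) (k+1)] - rational in k. x = (-1); t_0 = -1; negate the roots.


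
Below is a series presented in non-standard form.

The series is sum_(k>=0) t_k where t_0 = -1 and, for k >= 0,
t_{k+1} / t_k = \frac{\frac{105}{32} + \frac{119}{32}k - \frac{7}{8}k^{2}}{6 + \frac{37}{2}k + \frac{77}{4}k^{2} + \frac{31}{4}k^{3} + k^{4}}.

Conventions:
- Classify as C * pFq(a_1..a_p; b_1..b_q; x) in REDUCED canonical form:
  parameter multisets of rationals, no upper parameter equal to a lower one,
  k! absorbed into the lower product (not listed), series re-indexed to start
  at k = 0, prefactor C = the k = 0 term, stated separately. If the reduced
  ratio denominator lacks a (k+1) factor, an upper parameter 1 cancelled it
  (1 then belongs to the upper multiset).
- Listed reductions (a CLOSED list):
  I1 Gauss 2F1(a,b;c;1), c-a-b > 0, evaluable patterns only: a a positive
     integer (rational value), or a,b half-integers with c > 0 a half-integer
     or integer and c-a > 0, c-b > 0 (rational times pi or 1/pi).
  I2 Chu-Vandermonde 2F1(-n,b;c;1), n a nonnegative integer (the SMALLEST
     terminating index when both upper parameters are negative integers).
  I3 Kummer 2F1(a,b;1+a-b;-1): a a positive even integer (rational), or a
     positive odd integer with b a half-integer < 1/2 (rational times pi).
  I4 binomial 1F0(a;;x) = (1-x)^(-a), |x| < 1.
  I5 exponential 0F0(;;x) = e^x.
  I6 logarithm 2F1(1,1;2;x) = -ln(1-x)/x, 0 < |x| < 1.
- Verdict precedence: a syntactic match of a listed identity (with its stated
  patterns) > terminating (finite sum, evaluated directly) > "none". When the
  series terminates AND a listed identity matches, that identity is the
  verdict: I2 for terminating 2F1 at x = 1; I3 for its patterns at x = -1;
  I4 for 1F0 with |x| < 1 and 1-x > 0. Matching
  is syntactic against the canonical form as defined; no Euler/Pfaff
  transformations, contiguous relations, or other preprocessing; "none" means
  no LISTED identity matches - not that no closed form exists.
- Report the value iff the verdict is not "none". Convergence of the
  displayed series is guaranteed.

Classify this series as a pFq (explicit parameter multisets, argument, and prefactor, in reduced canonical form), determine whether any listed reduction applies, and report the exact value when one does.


This is -1 * 1F2(-5; 2, 4; -\frac{7}{8}) in reduced canonical form. Verdict: terminating (-5 upstairs). 6 nonzero terms in all; added directly. Sum: -\frac{36533960161}{22649241600}.

Key observation: x = -\frac{7}{8} and the parameter 3/4 appears in both the upper and lower lists and cancels.
Adjacent-term ratio: r(k) = -\frac{7}{8} * (k-5) / [(k+2) (k+4) (k+1)] - rational; roots negated = parameters, x = -\frac{7}{8}, C = -1.


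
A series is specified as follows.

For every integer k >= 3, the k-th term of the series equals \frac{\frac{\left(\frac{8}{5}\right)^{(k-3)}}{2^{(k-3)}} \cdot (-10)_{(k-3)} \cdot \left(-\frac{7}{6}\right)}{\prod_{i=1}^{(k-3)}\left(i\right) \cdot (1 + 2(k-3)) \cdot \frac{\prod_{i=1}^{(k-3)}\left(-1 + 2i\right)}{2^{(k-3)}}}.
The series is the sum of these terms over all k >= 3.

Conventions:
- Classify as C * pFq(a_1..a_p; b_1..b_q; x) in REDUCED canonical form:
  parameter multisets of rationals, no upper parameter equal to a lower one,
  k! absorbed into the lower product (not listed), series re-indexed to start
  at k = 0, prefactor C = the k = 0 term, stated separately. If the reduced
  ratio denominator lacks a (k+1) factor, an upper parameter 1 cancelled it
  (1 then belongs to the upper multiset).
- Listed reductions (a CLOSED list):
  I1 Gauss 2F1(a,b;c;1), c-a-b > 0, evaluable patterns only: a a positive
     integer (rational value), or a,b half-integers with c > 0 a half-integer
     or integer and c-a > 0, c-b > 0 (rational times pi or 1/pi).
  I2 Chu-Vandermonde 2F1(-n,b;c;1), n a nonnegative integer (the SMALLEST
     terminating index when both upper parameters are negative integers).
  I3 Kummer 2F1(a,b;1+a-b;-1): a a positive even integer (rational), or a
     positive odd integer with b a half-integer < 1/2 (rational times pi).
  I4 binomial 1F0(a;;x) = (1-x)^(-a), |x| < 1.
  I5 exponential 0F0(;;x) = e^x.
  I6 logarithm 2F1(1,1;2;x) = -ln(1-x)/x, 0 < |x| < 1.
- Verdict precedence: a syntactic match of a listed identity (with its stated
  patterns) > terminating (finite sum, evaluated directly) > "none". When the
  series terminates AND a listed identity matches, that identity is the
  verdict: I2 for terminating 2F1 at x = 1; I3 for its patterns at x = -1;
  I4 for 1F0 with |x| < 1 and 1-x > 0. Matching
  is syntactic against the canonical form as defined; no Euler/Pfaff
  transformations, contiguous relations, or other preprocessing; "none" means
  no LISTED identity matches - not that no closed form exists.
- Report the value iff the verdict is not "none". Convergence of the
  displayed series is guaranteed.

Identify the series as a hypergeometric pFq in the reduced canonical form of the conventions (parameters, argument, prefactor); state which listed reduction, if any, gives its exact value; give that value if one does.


The series (x = \frac{4}{5}) is 1F1: upper {-10}, lower {\frac{3}{2}}, prefactor -\frac{7}{6}. Verdict: terminating. With -10 upstairs the series is a 11-term polynomial sum; evaluated term by term. Exact value: \frac{14472109604546201}{115089095214843750}.

The tell: from the first term -\frac{7}{6}: the lower (2k+1) factor (C = -7/6) shifts a half-integer Pochhammer.
Adjacent-term ratio: r(k) = \frac{4}{5} * (k-10) / [(k+\frac{3}{2}) (k+1)] - poly over poly, x = \frac{4}{5} from leading terms; C = -\frac{7}{6} at k = 0.


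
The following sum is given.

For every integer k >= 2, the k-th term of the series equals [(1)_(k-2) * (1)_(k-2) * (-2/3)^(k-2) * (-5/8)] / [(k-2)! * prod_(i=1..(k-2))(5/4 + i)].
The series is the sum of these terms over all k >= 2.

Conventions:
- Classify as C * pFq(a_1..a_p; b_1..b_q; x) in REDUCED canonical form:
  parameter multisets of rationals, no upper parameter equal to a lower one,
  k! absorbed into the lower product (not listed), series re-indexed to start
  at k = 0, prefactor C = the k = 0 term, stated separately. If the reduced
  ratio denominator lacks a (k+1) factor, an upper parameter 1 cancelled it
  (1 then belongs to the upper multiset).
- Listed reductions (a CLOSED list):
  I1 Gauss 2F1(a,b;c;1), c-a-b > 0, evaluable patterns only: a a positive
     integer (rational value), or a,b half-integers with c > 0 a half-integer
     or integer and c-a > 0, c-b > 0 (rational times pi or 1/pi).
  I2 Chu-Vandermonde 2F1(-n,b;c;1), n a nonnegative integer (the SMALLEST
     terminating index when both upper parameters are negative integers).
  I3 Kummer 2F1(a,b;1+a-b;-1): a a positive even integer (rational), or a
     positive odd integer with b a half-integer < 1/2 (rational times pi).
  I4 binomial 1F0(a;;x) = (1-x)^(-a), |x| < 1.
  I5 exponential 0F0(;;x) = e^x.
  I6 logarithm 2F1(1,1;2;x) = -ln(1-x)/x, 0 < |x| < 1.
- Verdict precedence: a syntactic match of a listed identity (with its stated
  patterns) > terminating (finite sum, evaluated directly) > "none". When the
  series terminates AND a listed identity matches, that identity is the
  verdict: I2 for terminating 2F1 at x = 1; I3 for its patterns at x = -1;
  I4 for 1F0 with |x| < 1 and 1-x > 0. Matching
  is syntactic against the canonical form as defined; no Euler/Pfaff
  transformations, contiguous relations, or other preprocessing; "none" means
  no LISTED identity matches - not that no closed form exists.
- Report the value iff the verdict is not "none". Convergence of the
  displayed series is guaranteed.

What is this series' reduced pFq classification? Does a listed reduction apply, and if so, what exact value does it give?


The series (x = -2/3) is 2F1: upper {1, 1}, lower {9/4}, prefactor -5/8. Verdict: none. No listed pattern accepts 2F1(1, 1; 9/4; -2/3).

The tell: t_0 being -5/8, the lower running product (C = -5/8) is a rising factorial.
Ratio: r(k) = (-2/3) * (k+1) (k+1) / [(k+9/4) (k+1)] - rational in k. x = (-2/3); t_0 = -5/8; negate the roots.


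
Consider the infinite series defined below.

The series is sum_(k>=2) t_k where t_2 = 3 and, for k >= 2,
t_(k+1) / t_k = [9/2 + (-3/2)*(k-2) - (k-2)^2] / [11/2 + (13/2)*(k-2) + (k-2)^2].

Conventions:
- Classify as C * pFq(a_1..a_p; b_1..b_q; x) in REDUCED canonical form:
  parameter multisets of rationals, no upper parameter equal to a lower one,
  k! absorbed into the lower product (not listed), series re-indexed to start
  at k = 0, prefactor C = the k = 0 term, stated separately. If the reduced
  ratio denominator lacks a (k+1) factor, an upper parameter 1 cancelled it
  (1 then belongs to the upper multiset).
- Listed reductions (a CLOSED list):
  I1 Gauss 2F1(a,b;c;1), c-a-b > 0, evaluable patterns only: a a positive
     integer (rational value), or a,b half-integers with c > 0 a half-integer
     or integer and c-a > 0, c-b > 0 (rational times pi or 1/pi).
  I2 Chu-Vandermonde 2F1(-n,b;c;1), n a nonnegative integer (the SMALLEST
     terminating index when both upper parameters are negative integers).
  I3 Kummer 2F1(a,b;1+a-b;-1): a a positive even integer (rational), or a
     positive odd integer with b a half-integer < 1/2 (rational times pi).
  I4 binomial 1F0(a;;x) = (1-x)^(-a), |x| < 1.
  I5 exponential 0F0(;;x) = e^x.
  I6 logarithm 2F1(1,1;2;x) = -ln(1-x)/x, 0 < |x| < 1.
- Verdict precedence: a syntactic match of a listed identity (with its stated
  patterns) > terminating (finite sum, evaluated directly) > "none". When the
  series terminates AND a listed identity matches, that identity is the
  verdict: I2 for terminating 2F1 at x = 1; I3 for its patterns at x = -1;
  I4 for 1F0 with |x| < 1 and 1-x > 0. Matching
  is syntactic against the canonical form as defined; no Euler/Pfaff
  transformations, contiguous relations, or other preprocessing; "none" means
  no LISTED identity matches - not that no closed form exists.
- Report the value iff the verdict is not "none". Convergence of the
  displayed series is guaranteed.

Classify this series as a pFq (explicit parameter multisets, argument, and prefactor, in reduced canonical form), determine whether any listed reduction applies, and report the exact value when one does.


Prefactor 3, argument -1: 2F1 with upper {-3/2, 3} over lower {11/2}. Verdict: the Kummer evaluation I3 fires (x = -1; c = 11/2 equals 1+a-b for upper {-3/2, 3}: listed pattern). Its exact value is (945/512) * pi.

Key step: with t_0 = 3, the expanded ratio factors over Q; prefactor 3, roots give parameters.
Step ratio: r(k) = (-1) * (k-3/2) (k+3) / [(k+11/2) (k+1)] ; factor over Q: parameters, x = (-1), and C = 3.


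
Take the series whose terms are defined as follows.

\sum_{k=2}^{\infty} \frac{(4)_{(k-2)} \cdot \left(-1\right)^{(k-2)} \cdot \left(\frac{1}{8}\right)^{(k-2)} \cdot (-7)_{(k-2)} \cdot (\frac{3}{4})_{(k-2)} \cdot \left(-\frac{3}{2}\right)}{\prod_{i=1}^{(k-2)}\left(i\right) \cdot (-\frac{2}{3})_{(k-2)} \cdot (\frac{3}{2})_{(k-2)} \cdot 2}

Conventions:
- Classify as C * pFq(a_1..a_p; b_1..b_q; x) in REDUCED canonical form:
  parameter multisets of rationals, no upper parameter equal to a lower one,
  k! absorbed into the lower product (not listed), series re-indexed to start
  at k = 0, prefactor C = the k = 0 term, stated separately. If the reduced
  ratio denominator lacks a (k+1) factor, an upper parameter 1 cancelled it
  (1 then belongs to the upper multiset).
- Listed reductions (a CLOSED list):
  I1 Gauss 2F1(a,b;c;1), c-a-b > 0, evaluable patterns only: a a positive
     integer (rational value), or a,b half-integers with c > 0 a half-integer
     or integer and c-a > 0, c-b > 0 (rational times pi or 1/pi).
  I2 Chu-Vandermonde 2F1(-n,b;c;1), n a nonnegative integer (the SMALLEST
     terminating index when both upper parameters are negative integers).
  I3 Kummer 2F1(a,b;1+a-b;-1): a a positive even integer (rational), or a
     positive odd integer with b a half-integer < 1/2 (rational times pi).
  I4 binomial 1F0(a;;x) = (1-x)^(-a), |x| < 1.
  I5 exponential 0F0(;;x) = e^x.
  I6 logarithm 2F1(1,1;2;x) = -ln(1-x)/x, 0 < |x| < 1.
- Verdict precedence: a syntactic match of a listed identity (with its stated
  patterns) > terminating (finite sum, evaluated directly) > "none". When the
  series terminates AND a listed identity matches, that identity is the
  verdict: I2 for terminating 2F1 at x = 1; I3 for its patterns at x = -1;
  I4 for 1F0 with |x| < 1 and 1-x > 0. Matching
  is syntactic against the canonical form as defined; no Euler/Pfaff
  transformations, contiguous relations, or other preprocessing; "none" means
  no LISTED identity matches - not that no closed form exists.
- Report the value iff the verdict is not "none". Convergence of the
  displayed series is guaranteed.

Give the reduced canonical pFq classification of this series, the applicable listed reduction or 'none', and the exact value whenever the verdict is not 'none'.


The series (x = -\frac{1}{8}) is 3F2: upper {-7, \frac{3}{4}, 4}, lower {-\frac{2}{3}, \frac{3}{2}}, prefactor -\frac{3}{4}. Verdict: terminating. (-7)_k vanishes past k = 7, leaving a 8-term sum, computed directly. Hence: \frac{468020450361}{27917287424}.

Key step: x = -\frac{1}{8} and the (-1)^k factor (C = -3/4, x = -1/8) folds into the argument's sign.
Consecutive-term ratio: r(k) = -\frac{1}{8} * (k-7) (k+\frac{3}{4}) (k+4) / [(k-\frac{2}{3}) (k+\frac{3}{2}) (k+1)] - rational in k, leading ratio -\frac{1}{8}; with t_0 = -\frac{3}{4}, classification follows.
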